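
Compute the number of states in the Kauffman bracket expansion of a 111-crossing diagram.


Each crossing contributes 2 choices (A-smoothing or B-smoothing).
Total states = 2^111 = 2596148429267413814265248164610048

2596148429267413814265248164610048


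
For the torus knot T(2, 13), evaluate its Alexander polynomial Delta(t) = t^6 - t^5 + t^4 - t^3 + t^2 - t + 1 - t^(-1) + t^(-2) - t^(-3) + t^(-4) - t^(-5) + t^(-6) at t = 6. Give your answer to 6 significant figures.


Substituting t = 6 into Delta(t) = t^6 - t^5 + t^4 - t^3 + t^2 - t + 1 - t^(-1) + t^(-2) - t^(-3) + t^(-4) - t^(-5) + t^(-6):
Term values: (46656) + (-7776) + (1296) + (-216) + (36) + (-6) + (1) + (-0.166667) + (0.0277778) + (-0.00462963) + (0.000771605) + (-0.000128601) + (2.14335e-05)
Sum = 39990.85715
Rounded to 6 significant figures: 39990.9

39990.9


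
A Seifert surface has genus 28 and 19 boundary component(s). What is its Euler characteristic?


chi = 2 - 2g - b
= 2 - 2*28 - 19
= 2 - 56 - 19 = -73

-73


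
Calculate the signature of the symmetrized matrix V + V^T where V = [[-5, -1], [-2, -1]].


Step 1: V + V^T = [[-10, -3], [-3, -2]]
Step 2: trace = -12, det = 11
Step 3: Discriminant = (-12)^2 - 4*11 = 100
Step 4: Eigenvalues: -1, -11
Step 5: Signature = (# positive eigenvalues) - (# negative eigenvalues) = -2

-2


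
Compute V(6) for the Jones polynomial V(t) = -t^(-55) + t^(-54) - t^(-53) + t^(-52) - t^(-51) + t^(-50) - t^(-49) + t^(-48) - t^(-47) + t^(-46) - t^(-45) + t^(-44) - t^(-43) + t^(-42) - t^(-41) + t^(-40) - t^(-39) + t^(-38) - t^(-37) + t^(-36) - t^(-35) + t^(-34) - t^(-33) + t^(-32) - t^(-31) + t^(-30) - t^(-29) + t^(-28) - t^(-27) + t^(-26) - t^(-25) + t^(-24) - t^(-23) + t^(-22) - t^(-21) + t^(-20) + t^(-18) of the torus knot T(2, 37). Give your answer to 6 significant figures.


Substituting t = 6 into V(t) = -t^(-55) + t^(-54) - t^(-53) + t^(-52) - t^(-51) + t^(-50) - t^(-49) + t^(-48) - t^(-47) + t^(-46) - t^(-45) + t^(-44) - t^(-43) + t^(-42) - t^(-41) + t^(-40) - t^(-39) + t^(-38) - t^(-37) + t^(-36) - t^(-35) + t^(-34) - t^(-33) + t^(-32) - t^(-31) + t^(-30) - t^(-29) + t^(-28) - t^(-27) + t^(-26) - t^(-25) + t^(-24) - t^(-23) + t^(-22) - t^(-21) + t^(-20) + t^(-18):
  (-)t^(-55) = -1.59104e-43
  (+)t^(-54) = 9.54624e-43
  (-)t^(-53) = -5.72775e-42
  (+)t^(-52) = 3.43665e-41
  (-)t^(-51) = -2.06199e-40
  (+)t^(-50) = 1.23719e-39
  (-)t^(-49) = -7.42316e-39
  (+)t^(-48) = 4.4539e-38
  (-)t^(-47) = -2.67234e-37
  (+)t^(-46) = 1.6034e-36
  (-)t^(-45) = -9.62041e-36
  (+)t^(-44) = 5.77225e-35
  (-)t^(-43) = -3.46335e-34
  (+)t^(-42) = 2.07801e-33
  (-)t^(-41) = -1.24681e-32
  (+)t^(-40) = 7.48083e-32
  (-)t^(-39) = -4.4885e-31
  (+)t^(-38) = 2.6931e-30
  (-)t^(-37) = -1.61586e-29
  (+)t^(-36) = 9.69516e-29
  (-)t^(-35) = -5.8171e-28
  (+)t^(-34) = 3.49026e-27
  (-)t^(-33) = -2.09415e-26
  (+)t^(-32) = 1.25649e-25
  (-)t^(-31) = -7.53896e-25
  (+)t^(-30) = 4.52337e-24
  (-)t^(-29) = -2.71402e-23
  (+)t^(-28) = 1.62841e-22
  (-)t^(-27) = -9.77049e-22
  (+)t^(-26) = 5.86229e-21
  (-)t^(-25) = -3.51738e-20
  (+)t^(-24) = 2.11043e-19
  (-)t^(-23) = -1.26626e-18
  (+)t^(-22) = 7.59753e-18
  (-)t^(-21) = -4.55852e-17
  (+)t^(-20) = 2.73511e-16
  (+)t^(-18) = 9.8464e-15
Sum = (-1.59104e-43) + (9.54624e-43) + (-5.72775e-42) + (3.43665e-41) + (-2.06199e-40) + (1.23719e-39) + (-7.42316e-39) + (4.4539e-38) + (-2.67234e-37) + (1.6034e-36) + (-9.62041e-36) + (5.77225e-35) + (-3.46335e-34) + (2.07801e-33) + (-1.24681e-32) + (7.48083e-32) + (-4.4885e-31) + (2.6931e-30) + (-1.61586e-29) + (9.69516e-29) + (-5.8171e-28) + (3.49026e-27) + (-2.09415e-26) + (1.25649e-25) + (-7.53896e-25) + (4.52337e-24) + (-2.71402e-23) + (1.62841e-22) + (-9.77049e-22) + (5.86229e-21) + (-3.51738e-20) + (2.11043e-19) + (-1.26626e-18) + (7.59753e-18) + (-4.55852e-17) + (2.73511e-16) + (9.8464e-15)
= 1.008083853e-14
Rounded to 6 significant figures: 1.00808e-14

1.00808e-14


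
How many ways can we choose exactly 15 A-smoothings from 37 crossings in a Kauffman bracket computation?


We choose which 15 of 37 crossings get A-smoothings.
C(37, 15) = 37! / (15! * 22!)
= 9364199760

9364199760


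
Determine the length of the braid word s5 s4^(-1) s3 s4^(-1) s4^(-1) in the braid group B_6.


The word length counts the number of generators (including inverses).
Listing each generator: s5, s4^(-1), s3, s4^(-1), s4^(-1)
There are 5 generators in this braid word.

5


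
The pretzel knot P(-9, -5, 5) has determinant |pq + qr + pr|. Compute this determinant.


Step 1: Compute pq + qr + pr.
pq = (-9)*(-5) = 45
qr = (-5)*5 = -25
pr = (-9)*5 = -45
pq + qr + pr = 45 + (-25) + (-45) = -25
Step 2: Take absolute value.
det(P(-9,-5,5)) = |-25| = 25

25


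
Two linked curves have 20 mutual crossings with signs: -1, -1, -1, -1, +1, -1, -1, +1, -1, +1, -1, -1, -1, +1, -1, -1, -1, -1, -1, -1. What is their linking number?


Step 1: Count positive crossings: 4
Step 2: Count negative crossings: 16
Step 3: Sum of signs = 4 - 16 = -12
Step 4: Linking number = sum/2 = -12/2 = -6

-6


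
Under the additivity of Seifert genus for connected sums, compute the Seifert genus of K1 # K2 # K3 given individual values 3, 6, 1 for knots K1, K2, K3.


The Seifert genus is additive under connected sum.
Seifert genus(K1 # K2 # K3) = (3) + (6) + (1)
= 10

10


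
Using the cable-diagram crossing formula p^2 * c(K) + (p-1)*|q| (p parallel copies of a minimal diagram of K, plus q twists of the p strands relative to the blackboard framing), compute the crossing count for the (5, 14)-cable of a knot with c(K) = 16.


Step 1: Each of the c(K) crossings of the companion diagram becomes p*p = p^2 crossings among the p parallel strands, and each of the |q| twists s_1 s_2 ... s_(p-1) adds (p-1) crossings.
  Crossings = p^2 * c(K) + (p-1)*|q|
Step 2: = 5^2 * 16 + (5-1)*14
Step 3: = 25*16 + 4*14
Step 4: = 400 + 56 = 456

456


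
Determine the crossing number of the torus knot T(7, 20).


For a torus knot T(p, q) with gcd(p,q)=1,
the crossing number is min(p*(q-1), q*(p-1)).
p*(q-1) = 7*19 = 133
q*(p-1) = 20*6 = 120
min(133, 120) = 120

120


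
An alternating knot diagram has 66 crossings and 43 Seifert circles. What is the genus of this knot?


For alternating knots, g = (c - s + 1)/2.
= (66 - 43 + 1)/2
= 24/2 = 12

12


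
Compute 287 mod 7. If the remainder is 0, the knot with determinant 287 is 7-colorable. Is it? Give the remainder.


Step 1: A knot is p-colorable if and only if p divides its determinant.
Step 2: Compute 287 mod 7.
287 = 41 * 7 + 0
Step 3: 287 mod 7 = 0
Step 4: The knot is 7-colorable: yes

0


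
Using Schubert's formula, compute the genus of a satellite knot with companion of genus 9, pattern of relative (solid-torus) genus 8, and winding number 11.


Schubert: g(satellite) = g_rel(pattern) + |winding| * g(companion),
where g_rel(pattern) is the genus of the pattern relative to the solid torus.
= 8 + 11 * 9
= 8 + 99 = 107

107


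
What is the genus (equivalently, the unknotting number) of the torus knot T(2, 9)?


For a torus knot T(p,q), both the unknotting number and genus equal (p-1)(q-1)/2.
= (2-1)(9-1)/2
= 1*8/2
= 8/2 = 4

4


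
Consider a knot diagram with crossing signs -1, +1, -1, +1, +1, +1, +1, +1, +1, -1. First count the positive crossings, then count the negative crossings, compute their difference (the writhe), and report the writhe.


Step 1: Count positive crossings (+1).
Positive crossings: 7
Step 2: Count negative crossings (-1).
Negative crossings: 3
Step 3: Writhe = (positive) - (negative)
w = 7 - 3 = 4
Step 4: |w| = 4, and w is positive

4


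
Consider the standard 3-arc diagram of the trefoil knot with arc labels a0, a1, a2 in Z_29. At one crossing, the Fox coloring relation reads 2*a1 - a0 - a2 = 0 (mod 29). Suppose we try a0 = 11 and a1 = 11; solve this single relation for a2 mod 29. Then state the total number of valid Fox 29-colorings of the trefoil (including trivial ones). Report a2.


Step 1: Apply the given crossing relation 2*a1 - a0 - a2 = 0 (mod 29).
  a2 = 2*a1 - a0 mod 29
  a2 = 2*11 - 11 mod 29
  a2 = 22 - 11 mod 29
  a2 = 11 mod 29 = 11
Step 2: The trefoil has determinant 3.
  Number of Fox p-colorings (p prime) is p^2 if p = 3, else p.
  Since 29 does not divide 3, only trivial (constant) colorings exist.
  (Here a0 = a1 = a2 = 11, the constant coloring, which is valid.)
  Total colorings = 29
Step 3: a2 = 11, total Fox 29-colorings = 29

11


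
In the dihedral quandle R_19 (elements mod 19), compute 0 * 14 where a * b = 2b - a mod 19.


0 * 14 = 2*14 - 0 mod 19
= 28 - 0 mod 19
= 28 mod 19 = 9

9


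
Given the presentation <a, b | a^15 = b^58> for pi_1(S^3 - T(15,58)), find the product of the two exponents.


The relation is a^15 = b^58.
Product of exponents = 15 * 58
= 870

870


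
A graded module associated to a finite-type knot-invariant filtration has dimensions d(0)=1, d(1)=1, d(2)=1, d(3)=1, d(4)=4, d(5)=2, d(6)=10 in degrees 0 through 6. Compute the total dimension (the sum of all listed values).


Total dimension = d(0) + d(1) + ... + d(6)
= 1 + 1 + 1 + 1 + 4 + 2 + 10
= 20

20


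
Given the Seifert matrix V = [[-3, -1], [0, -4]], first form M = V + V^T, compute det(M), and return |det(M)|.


Step 1: Form V + V^T where V = [[-3, -1], [0, -4]]
  V^T = [[-3, 0], [-1, -4]]
  V + V^T = [[-6, -1], [-1, -8]]
Step 2: det(V + V^T) = (-6)*(-8) - (-1)*(-1)
  = 48 - 1 = 47
Step 3: Knot determinant = |det(V + V^T)| = |47| = 47

47


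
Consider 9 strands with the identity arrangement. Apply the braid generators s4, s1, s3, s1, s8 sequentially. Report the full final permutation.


Starting with identity [1, 2, 3, 4, 5, 6, 7, 8, 9].
Apply generators in sequence:
  After s4: [1, 2, 3, 5, 4, 6, 7, 8, 9]
  After s1: [2, 1, 3, 5, 4, 6, 7, 8, 9]
  After s3: [2, 1, 5, 3, 4, 6, 7, 8, 9]
  After s1: [1, 2, 5, 3, 4, 6, 7, 8, 9]
  After s8: [1, 2, 5, 3, 4, 6, 7, 9, 8]
Final permutation: [1, 2, 5, 3, 4, 6, 7, 9, 8]

[1, 2, 5, 3, 4, 6, 7, 9, 8]


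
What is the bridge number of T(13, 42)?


The bridge number of T(p,q) is min(p,q).
min(13, 42) = 13

13


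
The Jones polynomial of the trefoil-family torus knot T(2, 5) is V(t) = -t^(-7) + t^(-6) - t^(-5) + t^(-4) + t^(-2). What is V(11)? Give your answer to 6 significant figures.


Substituting t = 11 into V(t) = -t^(-7) + t^(-6) - t^(-5) + t^(-4) + t^(-2):
  (-)t^(-7) = -5.13158e-08
  (+)t^(-6) = 5.64474e-07
  (-)t^(-5) = -6.20921e-06
  (+)t^(-4) = 6.83013e-05
  (+)t^(-2) = 0.00826446
Sum = (-5.13158e-08) + (5.64474e-07) + (-6.20921e-06) + (6.83013e-05) + (0.00826446)
= 0.0083270681
Rounded to 6 significant figures: 0.00832707

0.00832707


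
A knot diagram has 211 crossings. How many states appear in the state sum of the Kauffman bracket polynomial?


Each crossing contributes 2 choices (A-smoothing or B-smoothing).
Total states = 2^211 = 3291009114642412084309938365114701009965471731267159726697218048

3291009114642412084309938365114701009965471731267159726697218048


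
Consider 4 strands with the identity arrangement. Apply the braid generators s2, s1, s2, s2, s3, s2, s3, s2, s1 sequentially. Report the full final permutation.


Starting with identity [1, 2, 3, 4].
Apply generators in sequence:
  After s2: [1, 3, 2, 4]
  After s1: [3, 1, 2, 4]
  After s2: [3, 2, 1, 4]
  After s2: [3, 1, 2, 4]
  After s3: [3, 1, 4, 2]
  After s2: [3, 4, 1, 2]
  After s3: [3, 4, 2, 1]
  After s2: [3, 2, 4, 1]
  After s1: [2, 3, 4, 1]
Final permutation: [2, 3, 4, 1]

[2, 3, 4, 1]


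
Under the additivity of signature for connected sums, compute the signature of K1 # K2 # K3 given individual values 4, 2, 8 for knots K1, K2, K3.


The signature is additive under connected sum.
signature(K1 # K2 # K3) = (4) + (2) + (8)
= 14

14


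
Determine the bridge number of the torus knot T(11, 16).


The bridge number of T(p,q) is min(p,q).
min(11, 16) = 11

11


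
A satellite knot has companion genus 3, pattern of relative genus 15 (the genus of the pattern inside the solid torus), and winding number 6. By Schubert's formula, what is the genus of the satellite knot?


Schubert: g(satellite) = g_rel(pattern) + |winding| * g(companion),
where g_rel(pattern) is the genus of the pattern relative to the solid torus.
= 15 + 6 * 3
= 15 + 18 = 33

33


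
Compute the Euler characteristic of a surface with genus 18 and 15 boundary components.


chi = 2 - 2g - b
= 2 - 2*18 - 15
= 2 - 36 - 15 = -49

-49


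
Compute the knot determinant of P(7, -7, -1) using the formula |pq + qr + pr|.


Step 1: Compute pq + qr + pr.
pq = 7*(-7) = -49
qr = (-7)*(-1) = 7
pr = 7*(-1) = -7
pq + qr + pr = -49 + 7 + (-7) = -49
Step 2: Take absolute value.
det(P(7,-7,-1)) = |-49| = 49

49


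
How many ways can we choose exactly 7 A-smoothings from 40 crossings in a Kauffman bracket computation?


We choose which 7 of 40 crossings get A-smoothings.
C(40, 7) = 40! / (7! * 33!)
= 18643560

18643560


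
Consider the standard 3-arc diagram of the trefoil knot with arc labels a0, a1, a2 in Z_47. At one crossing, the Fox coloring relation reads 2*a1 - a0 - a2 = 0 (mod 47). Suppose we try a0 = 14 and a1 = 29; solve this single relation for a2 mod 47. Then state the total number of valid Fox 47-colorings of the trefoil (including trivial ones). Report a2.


Step 1: Apply the given crossing relation 2*a1 - a0 - a2 = 0 (mod 47).
  a2 = 2*a1 - a0 mod 47
  a2 = 2*29 - 14 mod 47
  a2 = 58 - 14 mod 47
  a2 = 44 mod 47 = 44
Step 2: The trefoil has determinant 3.
  Number of Fox p-colorings (p prime) is p^2 if p = 3, else p.
  Since 47 does not divide 3, only trivial (constant) colorings exist.
  (So the trial a0 = 14, a1 = 29 with a0 != a1 does NOT extend to a valid coloring of the whole trefoil: the other two crossing relations require 3*(a1 - a0) = 0 (mod 47), which fails.)
  Total colorings = 47
Step 3: a2 = 44, total Fox 47-colorings = 47

44


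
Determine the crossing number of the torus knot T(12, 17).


For a torus knot T(p, q) with gcd(p,q)=1,
the crossing number is min(p*(q-1), q*(p-1)).
p*(q-1) = 12*16 = 192
q*(p-1) = 17*11 = 187
min(192, 187) = 187

187


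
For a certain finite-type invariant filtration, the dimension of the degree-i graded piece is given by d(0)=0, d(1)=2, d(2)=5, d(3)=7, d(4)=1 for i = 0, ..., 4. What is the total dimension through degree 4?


Total dimension = d(0) + d(1) + ... + d(4)
= 0 + 2 + 5 + 7 + 1
= 15

15


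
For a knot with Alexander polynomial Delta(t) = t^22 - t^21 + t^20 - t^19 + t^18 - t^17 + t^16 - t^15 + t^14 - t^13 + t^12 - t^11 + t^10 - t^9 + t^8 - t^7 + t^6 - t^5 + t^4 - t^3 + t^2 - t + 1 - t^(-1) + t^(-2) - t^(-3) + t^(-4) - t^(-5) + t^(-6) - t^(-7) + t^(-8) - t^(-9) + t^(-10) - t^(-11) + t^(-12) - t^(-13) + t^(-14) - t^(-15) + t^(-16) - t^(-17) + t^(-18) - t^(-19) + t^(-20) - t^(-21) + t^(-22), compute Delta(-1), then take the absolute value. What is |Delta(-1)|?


Step 1: The polynomial has 45 terms with alternating signs, exponents from 22 down to -22.
Step 2: Substitute t = -1. The i-th term has coefficient (-1)^i and exponent (m-i),
  so its value is (-1)^i * (-1)^(m-i) = (-1)^m = 1 for every i.
Step 3: All 45 terms equal 1, so Delta(-1) = 45 * (1) = 45
Step 4: |Delta(-1)| = 45

45


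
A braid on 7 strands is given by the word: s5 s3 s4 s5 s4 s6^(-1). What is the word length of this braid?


The word length counts the number of generators (including inverses).
Listing each generator: s5, s3, s4, s5, s4, s6^(-1)
There are 6 generators in this braid word.

6


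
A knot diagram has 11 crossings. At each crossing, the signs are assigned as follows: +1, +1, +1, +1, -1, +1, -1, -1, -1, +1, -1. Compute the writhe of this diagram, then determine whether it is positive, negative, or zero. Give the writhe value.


Step 1: Count positive crossings (+1).
Positive crossings: 6
Step 2: Count negative crossings (-1).
Negative crossings: 5
Step 3: Writhe = (positive) - (negative)
w = 6 - 5 = 1
Step 4: |w| = 1, and w is positive

1


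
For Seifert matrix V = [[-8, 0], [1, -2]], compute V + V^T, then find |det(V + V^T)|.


Step 1: Form V + V^T where V = [[-8, 0], [1, -2]]
  V^T = [[-8, 1], [0, -2]]
  V + V^T = [[-16, 1], [1, -4]]
Step 2: det(V + V^T) = (-16)*(-4) - 1*1
  = 64 - 1 = 63
Step 3: Knot determinant = |det(V + V^T)| = |63| = 63

63


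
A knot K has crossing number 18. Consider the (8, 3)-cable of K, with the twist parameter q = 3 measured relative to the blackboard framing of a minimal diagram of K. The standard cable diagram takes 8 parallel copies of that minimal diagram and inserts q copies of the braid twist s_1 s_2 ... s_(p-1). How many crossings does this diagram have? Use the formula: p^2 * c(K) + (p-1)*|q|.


Step 1: Each of the c(K) crossings of the companion diagram becomes p*p = p^2 crossings among the p parallel strands, and each of the |q| twists s_1 s_2 ... s_(p-1) adds (p-1) crossings.
  Crossings = p^2 * c(K) + (p-1)*|q|
Step 2: = 8^2 * 18 + (8-1)*3
Step 3: = 64*18 + 7*3
Step 4: = 1152 + 21 = 1173

1173


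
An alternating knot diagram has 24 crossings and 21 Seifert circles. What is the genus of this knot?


For alternating knots, g = (c - s + 1)/2.
= (24 - 21 + 1)/2
= 4/2 = 2

2


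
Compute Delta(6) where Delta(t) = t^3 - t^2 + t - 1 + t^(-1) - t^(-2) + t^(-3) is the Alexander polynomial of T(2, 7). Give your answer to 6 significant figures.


Substituting t = 6 into Delta(t) = t^3 - t^2 + t - 1 + t^(-1) - t^(-2) + t^(-3):
Term values: (216) + (-36) + (6) + (-1) + (0.166667) + (-0.0277778) + (0.00462963)
Sum = 185.1435185
Rounded to 6 significant figures: 185.144

185.144


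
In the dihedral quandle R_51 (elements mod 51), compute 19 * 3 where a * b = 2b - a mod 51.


19 * 3 = 2*3 - 19 mod 51
= 6 - 19 mod 51
= -13 mod 51 = 38

38


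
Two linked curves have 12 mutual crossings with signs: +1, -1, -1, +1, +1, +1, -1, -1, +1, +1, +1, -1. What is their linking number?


Step 1: Count positive crossings: 7
Step 2: Count negative crossings: 5
Step 3: Sum of signs = 7 - 5 = 2
Step 4: Linking number = sum/2 = 2/2 = 1

1


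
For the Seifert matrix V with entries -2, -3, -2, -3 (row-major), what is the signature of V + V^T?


Step 1: V + V^T = [[-4, -5], [-5, -6]]
Step 2: trace = -10, det = -1
Step 3: Discriminant = (-10)^2 - 4*(-1) = 104
Step 4: Eigenvalues: 0.0990195, -10.099
Step 5: Signature = (# positive eigenvalues) - (# negative eigenvalues) = 0

0


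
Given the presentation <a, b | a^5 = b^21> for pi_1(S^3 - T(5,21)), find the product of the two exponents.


The relation is a^5 = b^21.
Product of exponents = 5 * 21
= 105

105


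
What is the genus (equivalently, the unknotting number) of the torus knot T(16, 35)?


For a torus knot T(p,q), both the unknotting number and genus equal (p-1)(q-1)/2.
= (16-1)(35-1)/2
= 15*34/2
= 510/2 = 255

255


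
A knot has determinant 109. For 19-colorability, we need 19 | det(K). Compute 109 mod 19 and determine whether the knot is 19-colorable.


Step 1: A knot is p-colorable if and only if p divides its determinant.
Step 2: Compute 109 mod 19.
109 = 5 * 19 + 14
Step 3: 109 mod 19 = 14
Step 4: The knot is 19-colorable: no

14


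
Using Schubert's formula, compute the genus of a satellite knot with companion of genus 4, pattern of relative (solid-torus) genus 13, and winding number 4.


Schubert: g(satellite) = g_rel(pattern) + |winding| * g(companion),
where g_rel(pattern) is the genus of the pattern relative to the solid torus.
= 13 + 4 * 4
= 13 + 16 = 29

29


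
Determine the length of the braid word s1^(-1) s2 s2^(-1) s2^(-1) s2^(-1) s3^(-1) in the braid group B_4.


The word length counts the number of generators (including inverses).
Listing each generator: s1^(-1), s2, s2^(-1), s2^(-1), s2^(-1), s3^(-1)
There are 6 generators in this braid word.

6


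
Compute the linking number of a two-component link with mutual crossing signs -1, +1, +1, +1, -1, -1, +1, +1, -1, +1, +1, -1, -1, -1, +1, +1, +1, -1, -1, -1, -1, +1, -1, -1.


Step 1: Count positive crossings: 11
Step 2: Count negative crossings: 13
Step 3: Sum of signs = 11 - 13 = -2
Step 4: Linking number = sum/2 = -2/2 = -1

-1


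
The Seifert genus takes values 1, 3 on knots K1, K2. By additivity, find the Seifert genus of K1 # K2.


The Seifert genus is additive under connected sum.
Seifert genus(K1 # K2) = (1) + (3)
= 4

4


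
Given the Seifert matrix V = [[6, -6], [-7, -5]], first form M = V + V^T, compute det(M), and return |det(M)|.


Step 1: Form V + V^T where V = [[6, -6], [-7, -5]]
  V^T = [[6, -7], [-6, -5]]
  V + V^T = [[12, -13], [-13, -10]]
Step 2: det(V + V^T) = 12*(-10) - (-13)*(-13)
  = -120 - 169 = -289
Step 3: Knot determinant = |det(V + V^T)| = |-289| = 289

289


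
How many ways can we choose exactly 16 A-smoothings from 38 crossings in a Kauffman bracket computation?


We choose which 16 of 38 crossings get A-smoothings.
C(38, 16) = 38! / (16! * 22!)
= 22239974430

22239974430


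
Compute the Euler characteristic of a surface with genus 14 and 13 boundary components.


chi = 2 - 2g - b
= 2 - 2*14 - 13
= 2 - 28 - 13 = -39

-39


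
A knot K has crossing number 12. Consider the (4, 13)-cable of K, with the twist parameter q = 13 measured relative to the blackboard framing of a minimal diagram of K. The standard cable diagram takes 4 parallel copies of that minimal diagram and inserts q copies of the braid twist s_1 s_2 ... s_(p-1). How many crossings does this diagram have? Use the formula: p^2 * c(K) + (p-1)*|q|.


Step 1: Each of the c(K) crossings of the companion diagram becomes p*p = p^2 crossings among the p parallel strands, and each of the |q| twists s_1 s_2 ... s_(p-1) adds (p-1) crossings.
  Crossings = p^2 * c(K) + (p-1)*|q|
Step 2: = 4^2 * 12 + (4-1)*13
Step 3: = 16*12 + 3*13
Step 4: = 192 + 39 = 231

231


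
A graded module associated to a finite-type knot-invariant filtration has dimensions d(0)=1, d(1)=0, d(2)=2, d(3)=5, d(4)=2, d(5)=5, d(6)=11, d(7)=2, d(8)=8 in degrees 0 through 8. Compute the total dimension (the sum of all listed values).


Total dimension = d(0) + d(1) + ... + d(8)
= 1 + 0 + 2 + 5 + 2 + 5 + 11 + 2 + 8
= 36

36


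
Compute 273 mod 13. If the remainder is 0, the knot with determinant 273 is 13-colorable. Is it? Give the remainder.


Step 1: A knot is p-colorable if and only if p divides its determinant.
Step 2: Compute 273 mod 13.
273 = 21 * 13 + 0
Step 3: 273 mod 13 = 0
Step 4: The knot is 13-colorable: yes

0


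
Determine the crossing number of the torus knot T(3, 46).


For a torus knot T(p, q) with gcd(p,q)=1,
the crossing number is min(p*(q-1), q*(p-1)).
p*(q-1) = 3*45 = 135
q*(p-1) = 46*2 = 92
min(135, 92) = 92

92


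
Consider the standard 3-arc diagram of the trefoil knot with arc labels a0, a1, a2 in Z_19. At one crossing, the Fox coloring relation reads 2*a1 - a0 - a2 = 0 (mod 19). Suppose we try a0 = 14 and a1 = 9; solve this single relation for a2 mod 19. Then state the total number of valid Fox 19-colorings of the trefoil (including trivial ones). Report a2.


Step 1: Apply the given crossing relation 2*a1 - a0 - a2 = 0 (mod 19).
  a2 = 2*a1 - a0 mod 19
  a2 = 2*9 - 14 mod 19
  a2 = 18 - 14 mod 19
  a2 = 4 mod 19 = 4
Step 2: The trefoil has determinant 3.
  Number of Fox p-colorings (p prime) is p^2 if p = 3, else p.
  Since 19 does not divide 3, only trivial (constant) colorings exist.
  (So the trial a0 = 14, a1 = 9 with a0 != a1 does NOT extend to a valid coloring of the whole trefoil: the other two crossing relations require 3*(a1 - a0) = 0 (mod 19), which fails.)
  Total colorings = 19
Step 3: a2 = 4, total Fox 19-colorings = 19

4


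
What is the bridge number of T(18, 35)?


The bridge number of T(p,q) is min(p,q).
min(18, 35) = 18

18


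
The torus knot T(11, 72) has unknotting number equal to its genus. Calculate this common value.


For a torus knot T(p,q), both the unknotting number and genus equal (p-1)(q-1)/2.
= (11-1)(72-1)/2
= 10*71/2
= 710/2 = 355

355


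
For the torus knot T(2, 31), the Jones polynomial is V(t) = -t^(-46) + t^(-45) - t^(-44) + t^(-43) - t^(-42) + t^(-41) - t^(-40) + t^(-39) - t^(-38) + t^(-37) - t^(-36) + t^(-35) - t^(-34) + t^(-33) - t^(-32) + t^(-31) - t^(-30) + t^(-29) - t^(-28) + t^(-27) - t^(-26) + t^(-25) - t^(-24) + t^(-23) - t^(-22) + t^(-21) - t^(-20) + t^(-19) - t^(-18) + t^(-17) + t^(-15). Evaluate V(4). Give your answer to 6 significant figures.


Substituting t = 4 into V(t) = -t^(-46) + t^(-45) - t^(-44) + t^(-43) - t^(-42) + t^(-41) - t^(-40) + t^(-39) - t^(-38) + t^(-37) - t^(-36) + t^(-35) - t^(-34) + t^(-33) - t^(-32) + t^(-31) - t^(-30) + t^(-29) - t^(-28) + t^(-27) - t^(-26) + t^(-25) - t^(-24) + t^(-23) - t^(-22) + t^(-21) - t^(-20) + t^(-19) - t^(-18) + t^(-17) + t^(-15):
  (-)t^(-46) = -2.01948e-28
  (+)t^(-45) = 8.07794e-28
  (-)t^(-44) = -3.23117e-27
  (+)t^(-43) = 1.29247e-26
  (-)t^(-42) = -5.16988e-26
  (+)t^(-41) = 2.06795e-25
  (-)t^(-40) = -8.27181e-25
  (+)t^(-39) = 3.30872e-24
  (-)t^(-38) = -1.32349e-23
  (+)t^(-37) = 5.29396e-23
  (-)t^(-36) = -2.11758e-22
  (+)t^(-35) = 8.47033e-22
  (-)t^(-34) = -3.38813e-21
  (+)t^(-33) = 1.35525e-20
  (-)t^(-32) = -5.42101e-20
  (+)t^(-31) = 2.1684e-19
  (-)t^(-30) = -8.67362e-19
  (+)t^(-29) = 3.46945e-18
  (-)t^(-28) = -1.38778e-17
  (+)t^(-27) = 5.55112e-17
  (-)t^(-26) = -2.22045e-16
  (+)t^(-25) = 8.88178e-16
  (-)t^(-24) = -3.55271e-15
  (+)t^(-23) = 1.42109e-14
  (-)t^(-22) = -5.68434e-14
  (+)t^(-21) = 2.27374e-13
  (-)t^(-20) = -9.09495e-13
  (+)t^(-19) = 3.63798e-12
  (-)t^(-18) = -1.45519e-11
  (+)t^(-17) = 5.82077e-11
  (+)t^(-15) = 9.31323e-10
Sum = (-2.01948e-28) + (8.07794e-28) + (-3.23117e-27) + (1.29247e-26) + (-5.16988e-26) + (2.06795e-25) + (-8.27181e-25) + (3.30872e-24) + (-1.32349e-23) + (5.29396e-23) + (-2.11758e-22) + (8.47033e-22) + (-3.38813e-21) + (1.35525e-20) + (-5.42101e-20) + (2.1684e-19) + (-8.67362e-19) + (3.46945e-18) + (-1.38778e-17) + (5.55112e-17) + (-2.22045e-16) + (8.88178e-16) + (-3.55271e-15) + (1.42109e-14) + (-5.68434e-14) + (2.27374e-13) + (-9.09495e-13) + (3.63798e-12) + (-1.45519e-11) + (5.82077e-11) + (9.31323e-10)
= 9.778887033e-10
Rounded to 6 significant figures: 9.77889e-10

9.77889e-10


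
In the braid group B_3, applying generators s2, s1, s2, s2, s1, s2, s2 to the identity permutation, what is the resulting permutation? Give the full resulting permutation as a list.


Starting with identity [1, 2, 3].
Apply generators in sequence:
  After s2: [1, 3, 2]
  After s1: [3, 1, 2]
  After s2: [3, 2, 1]
  After s2: [3, 1, 2]
  After s1: [1, 3, 2]
  After s2: [1, 2, 3]
  After s2: [1, 3, 2]
Final permutation: [1, 3, 2]

[1, 3, 2]


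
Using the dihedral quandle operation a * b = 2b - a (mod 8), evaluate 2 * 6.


2 * 6 = 2*6 - 2 mod 8
= 12 - 2 mod 8
= 10 mod 8 = 2

2


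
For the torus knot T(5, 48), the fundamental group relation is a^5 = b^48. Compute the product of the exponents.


The relation is a^5 = b^48.
Product of exponents = 5 * 48
= 240

240


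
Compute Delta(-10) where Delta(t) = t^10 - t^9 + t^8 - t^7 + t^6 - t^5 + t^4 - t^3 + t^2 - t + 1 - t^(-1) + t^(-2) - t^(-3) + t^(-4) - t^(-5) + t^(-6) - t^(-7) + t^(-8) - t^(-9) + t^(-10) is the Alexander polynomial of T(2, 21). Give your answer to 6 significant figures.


Substituting t = -10 into Delta(t) = t^10 - t^9 + t^8 - t^7 + t^6 - t^5 + t^4 - t^3 + t^2 - t + 1 - t^(-1) + t^(-2) - t^(-3) + t^(-4) - t^(-5) + t^(-6) - t^(-7) + t^(-8) - t^(-9) + t^(-10):
Term values: (10000000000) + (1000000000) + (100000000) + (10000000) + (1000000) + (100000) + (10000) + (1000) + (100) + (10) + (1) + (0.1) + (0.01) + (0.001) + (0.0001) + (1e-05) + (1e-06) + (1e-07) + (1e-08) + (1e-09) + (1e-10)
Sum = 1.111111111e+10
Rounded to 6 significant figures: 1.11111e+10

1.11111e+10


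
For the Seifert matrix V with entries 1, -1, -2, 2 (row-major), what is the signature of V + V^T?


Step 1: V + V^T = [[2, -3], [-3, 4]]
Step 2: trace = 6, det = -1
Step 3: Discriminant = 6^2 - 4*(-1) = 40
Step 4: Eigenvalues: 6.16228, -0.162278
Step 5: Signature = (# positive eigenvalues) - (# negative eigenvalues) = 0

0


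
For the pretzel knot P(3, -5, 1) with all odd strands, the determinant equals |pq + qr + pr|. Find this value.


Step 1: Compute pq + qr + pr.
pq = 3*(-5) = -15
qr = (-5)*1 = -5
pr = 3*1 = 3
pq + qr + pr = -15 + (-5) + 3 = -17
Step 2: Take absolute value.
det(P(3,-5,1)) = |-17| = 17

17


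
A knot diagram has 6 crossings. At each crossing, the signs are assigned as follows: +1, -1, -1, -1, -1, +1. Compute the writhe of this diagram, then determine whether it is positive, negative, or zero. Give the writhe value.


Step 1: Count positive crossings (+1).
Positive crossings: 2
Step 2: Count negative crossings (-1).
Negative crossings: 4
Step 3: Writhe = (positive) - (negative)
w = 2 - 4 = -2
Step 4: |w| = 2, and w is negative

-2


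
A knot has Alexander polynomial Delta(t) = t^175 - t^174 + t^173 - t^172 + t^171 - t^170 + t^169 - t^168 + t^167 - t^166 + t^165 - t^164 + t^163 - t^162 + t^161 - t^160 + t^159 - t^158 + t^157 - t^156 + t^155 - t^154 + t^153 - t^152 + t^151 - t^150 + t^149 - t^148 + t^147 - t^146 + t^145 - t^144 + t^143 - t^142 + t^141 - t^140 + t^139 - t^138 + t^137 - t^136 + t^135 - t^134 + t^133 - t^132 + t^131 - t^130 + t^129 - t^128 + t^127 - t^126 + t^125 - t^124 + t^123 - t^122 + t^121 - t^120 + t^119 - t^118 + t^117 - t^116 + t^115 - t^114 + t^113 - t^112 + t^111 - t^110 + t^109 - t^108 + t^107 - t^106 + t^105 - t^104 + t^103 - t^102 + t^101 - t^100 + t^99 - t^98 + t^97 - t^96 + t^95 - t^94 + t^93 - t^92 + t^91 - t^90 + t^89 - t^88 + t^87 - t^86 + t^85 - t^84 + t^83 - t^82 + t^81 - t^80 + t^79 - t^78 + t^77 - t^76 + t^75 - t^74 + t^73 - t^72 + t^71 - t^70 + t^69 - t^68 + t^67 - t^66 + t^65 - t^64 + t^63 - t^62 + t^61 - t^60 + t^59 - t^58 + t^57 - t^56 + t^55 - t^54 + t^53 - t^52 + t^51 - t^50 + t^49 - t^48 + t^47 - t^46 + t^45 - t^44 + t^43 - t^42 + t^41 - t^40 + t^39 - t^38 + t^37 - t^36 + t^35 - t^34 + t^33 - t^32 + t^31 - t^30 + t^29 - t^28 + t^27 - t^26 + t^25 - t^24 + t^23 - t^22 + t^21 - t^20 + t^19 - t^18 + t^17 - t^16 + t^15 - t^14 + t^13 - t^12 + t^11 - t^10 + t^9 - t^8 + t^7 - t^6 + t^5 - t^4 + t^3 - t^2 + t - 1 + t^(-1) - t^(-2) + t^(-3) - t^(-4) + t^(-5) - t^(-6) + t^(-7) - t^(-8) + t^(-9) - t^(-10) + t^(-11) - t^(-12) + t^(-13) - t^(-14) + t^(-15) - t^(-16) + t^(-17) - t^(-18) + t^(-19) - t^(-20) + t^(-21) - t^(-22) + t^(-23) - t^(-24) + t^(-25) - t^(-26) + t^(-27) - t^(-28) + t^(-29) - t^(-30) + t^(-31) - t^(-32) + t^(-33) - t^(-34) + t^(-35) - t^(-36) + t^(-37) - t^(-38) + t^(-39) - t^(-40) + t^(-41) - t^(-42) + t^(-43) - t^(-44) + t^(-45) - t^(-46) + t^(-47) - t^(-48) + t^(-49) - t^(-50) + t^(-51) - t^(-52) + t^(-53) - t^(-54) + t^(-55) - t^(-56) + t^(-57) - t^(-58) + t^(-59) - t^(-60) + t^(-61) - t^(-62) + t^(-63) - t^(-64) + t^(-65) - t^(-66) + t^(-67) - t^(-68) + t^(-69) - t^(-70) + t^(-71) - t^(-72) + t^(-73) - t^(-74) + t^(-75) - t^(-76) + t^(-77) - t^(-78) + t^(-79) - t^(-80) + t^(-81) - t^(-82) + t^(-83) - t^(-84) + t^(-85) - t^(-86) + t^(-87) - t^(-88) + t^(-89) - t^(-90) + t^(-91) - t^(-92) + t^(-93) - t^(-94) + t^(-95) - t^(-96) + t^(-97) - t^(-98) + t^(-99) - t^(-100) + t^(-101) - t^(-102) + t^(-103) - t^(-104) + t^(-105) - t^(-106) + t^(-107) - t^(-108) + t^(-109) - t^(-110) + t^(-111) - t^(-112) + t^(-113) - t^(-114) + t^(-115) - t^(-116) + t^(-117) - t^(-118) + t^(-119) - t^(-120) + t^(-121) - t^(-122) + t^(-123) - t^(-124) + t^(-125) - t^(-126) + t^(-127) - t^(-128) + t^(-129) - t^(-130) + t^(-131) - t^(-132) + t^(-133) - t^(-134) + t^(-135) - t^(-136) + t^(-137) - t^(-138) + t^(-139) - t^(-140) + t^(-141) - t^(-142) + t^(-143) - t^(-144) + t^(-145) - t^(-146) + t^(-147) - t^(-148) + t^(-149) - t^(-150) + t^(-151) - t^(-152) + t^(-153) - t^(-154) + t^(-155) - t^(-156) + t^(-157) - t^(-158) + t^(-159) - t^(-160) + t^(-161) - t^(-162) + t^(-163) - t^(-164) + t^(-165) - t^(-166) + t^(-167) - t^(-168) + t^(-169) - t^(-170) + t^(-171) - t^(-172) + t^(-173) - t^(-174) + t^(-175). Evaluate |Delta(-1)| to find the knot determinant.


Step 1: The polynomial has 351 terms with alternating signs, exponents from 175 down to -175.
Step 2: Substitute t = -1. The i-th term has coefficient (-1)^i and exponent (m-i),
  so its value is (-1)^i * (-1)^(m-i) = (-1)^m = -1 for every i.
Step 3: All 351 terms equal -1, so Delta(-1) = 351 * (-1) = -351
Step 4: |Delta(-1)| = 351

351


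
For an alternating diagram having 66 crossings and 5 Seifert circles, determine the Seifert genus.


For alternating knots, g = (c - s + 1)/2.
= (66 - 5 + 1)/2
= 62/2 = 31

31


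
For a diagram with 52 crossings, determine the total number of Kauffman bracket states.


Each crossing contributes 2 choices (A-smoothing or B-smoothing).
Total states = 2^52 = 4503599627370496

4503599627370496


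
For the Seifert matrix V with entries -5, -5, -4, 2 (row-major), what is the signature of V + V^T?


Step 1: V + V^T = [[-10, -9], [-9, 4]]
Step 2: trace = -6, det = -121
Step 3: Discriminant = (-6)^2 - 4*(-121) = 520
Step 4: Eigenvalues: 8.40175, -14.4018
Step 5: Signature = (# positive eigenvalues) - (# negative eigenvalues) = 0

0


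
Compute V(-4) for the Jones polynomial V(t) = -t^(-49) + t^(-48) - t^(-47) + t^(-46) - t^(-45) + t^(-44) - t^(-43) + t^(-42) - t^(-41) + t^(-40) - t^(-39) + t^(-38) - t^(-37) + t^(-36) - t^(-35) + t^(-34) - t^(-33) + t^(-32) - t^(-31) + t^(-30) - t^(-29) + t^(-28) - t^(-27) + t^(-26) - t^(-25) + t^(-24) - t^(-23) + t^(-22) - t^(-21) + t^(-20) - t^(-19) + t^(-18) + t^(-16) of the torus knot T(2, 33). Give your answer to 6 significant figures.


Substituting t = -4 into V(t) = -t^(-49) + t^(-48) - t^(-47) + t^(-46) - t^(-45) + t^(-44) - t^(-43) + t^(-42) - t^(-41) + t^(-40) - t^(-39) + t^(-38) - t^(-37) + t^(-36) - t^(-35) + t^(-34) - t^(-33) + t^(-32) - t^(-31) + t^(-30) - t^(-29) + t^(-28) - t^(-27) + t^(-26) - t^(-25) + t^(-24) - t^(-23) + t^(-22) - t^(-21) + t^(-20) - t^(-19) + t^(-18) + t^(-16):
  (-)t^(-49) = 3.15544e-30
  (+)t^(-48) = 1.26218e-29
  (-)t^(-47) = 5.04871e-29
  (+)t^(-46) = 2.01948e-28
  (-)t^(-45) = 8.07794e-28
  (+)t^(-44) = 3.23117e-27
  (-)t^(-43) = 1.29247e-26
  (+)t^(-42) = 5.16988e-26
  (-)t^(-41) = 2.06795e-25
  (+)t^(-40) = 8.27181e-25
  (-)t^(-39) = 3.30872e-24
  (+)t^(-38) = 1.32349e-23
  (-)t^(-37) = 5.29396e-23
  (+)t^(-36) = 2.11758e-22
  (-)t^(-35) = 8.47033e-22
  (+)t^(-34) = 3.38813e-21
  (-)t^(-33) = 1.35525e-20
  (+)t^(-32) = 5.42101e-20
  (-)t^(-31) = 2.1684e-19
  (+)t^(-30) = 8.67362e-19
  (-)t^(-29) = 3.46945e-18
  (+)t^(-28) = 1.38778e-17
  (-)t^(-27) = 5.55112e-17
  (+)t^(-26) = 2.22045e-16
  (-)t^(-25) = 8.88178e-16
  (+)t^(-24) = 3.55271e-15
  (-)t^(-23) = 1.42109e-14
  (+)t^(-22) = 5.68434e-14
  (-)t^(-21) = 2.27374e-13
  (+)t^(-20) = 9.09495e-13
  (-)t^(-19) = 3.63798e-12
  (+)t^(-18) = 1.45519e-11
  (+)t^(-16) = 2.32831e-10
Sum = (3.15544e-30) + (1.26218e-29) + (5.04871e-29) + (2.01948e-28) + (8.07794e-28) + (3.23117e-27) + (1.29247e-26) + (5.16988e-26) + (2.06795e-25) + (8.27181e-25) + (3.30872e-24) + (1.32349e-23) + (5.29396e-23) + (2.11758e-22) + (8.47033e-22) + (3.38813e-21) + (1.35525e-20) + (5.42101e-20) + (2.1684e-19) + (8.67362e-19) + (3.46945e-18) + (1.38778e-17) + (5.55112e-17) + (2.22045e-16) + (8.88178e-16) + (3.55271e-15) + (1.42109e-14) + (5.68434e-14) + (2.27374e-13) + (9.09495e-13) + (3.63798e-12) + (1.45519e-11) + (2.32831e-10)
= 2.522331973e-10
Rounded to 6 significant figures: 2.52233e-10

2.52233e-10


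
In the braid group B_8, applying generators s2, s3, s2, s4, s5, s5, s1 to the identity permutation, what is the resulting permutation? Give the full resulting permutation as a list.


Starting with identity [1, 2, 3, 4, 5, 6, 7, 8].
Apply generators in sequence:
  After s2: [1, 3, 2, 4, 5, 6, 7, 8]
  After s3: [1, 3, 4, 2, 5, 6, 7, 8]
  After s2: [1, 4, 3, 2, 5, 6, 7, 8]
  After s4: [1, 4, 3, 5, 2, 6, 7, 8]
  After s5: [1, 4, 3, 5, 6, 2, 7, 8]
  After s5: [1, 4, 3, 5, 2, 6, 7, 8]
  After s1: [4, 1, 3, 5, 2, 6, 7, 8]
Final permutation: [4, 1, 3, 5, 2, 6, 7, 8]

[4, 1, 3, 5, 2, 6, 7, 8]


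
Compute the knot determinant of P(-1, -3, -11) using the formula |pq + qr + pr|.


Step 1: Compute pq + qr + pr.
pq = (-1)*(-3) = 3
qr = (-3)*(-11) = 33
pr = (-1)*(-11) = 11
pq + qr + pr = 3 + 33 + 11 = 47
Step 2: Take absolute value.
det(P(-1,-3,-11)) = |47| = 47

47


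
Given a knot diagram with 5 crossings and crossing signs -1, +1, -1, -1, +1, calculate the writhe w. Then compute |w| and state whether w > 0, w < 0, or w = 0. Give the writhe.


Step 1: Count positive crossings (+1).
Positive crossings: 2
Step 2: Count negative crossings (-1).
Negative crossings: 3
Step 3: Writhe = (positive) - (negative)
w = 2 - 3 = -1
Step 4: |w| = 1, and w is negative

-1


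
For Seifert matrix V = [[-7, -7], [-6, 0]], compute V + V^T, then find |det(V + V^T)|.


Step 1: Form V + V^T where V = [[-7, -7], [-6, 0]]
  V^T = [[-7, -6], [-7, 0]]
  V + V^T = [[-14, -13], [-13, 0]]
Step 2: det(V + V^T) = (-14)*0 - (-13)*(-13)
  = 0 - 169 = -169
Step 3: Knot determinant = |det(V + V^T)| = |-169| = 169

169


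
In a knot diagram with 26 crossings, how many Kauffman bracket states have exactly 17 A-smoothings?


We choose which 17 of 26 crossings get A-smoothings.
C(26, 17) = 26! / (17! * 9!)
= 3124550

3124550


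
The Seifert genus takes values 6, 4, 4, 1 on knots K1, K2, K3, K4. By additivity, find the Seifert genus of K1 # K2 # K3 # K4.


The Seifert genus is additive under connected sum.
Seifert genus(K1 # K2 # K3 # K4) = (6) + (4) + (4) + (1)
= 15

15


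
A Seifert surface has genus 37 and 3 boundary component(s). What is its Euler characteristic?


chi = 2 - 2g - b
= 2 - 2*37 - 3
= 2 - 74 - 3 = -75

-75


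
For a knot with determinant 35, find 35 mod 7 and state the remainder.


Step 1: A knot is p-colorable if and only if p divides its determinant.
Step 2: Compute 35 mod 7.
35 = 5 * 7 + 0
Step 3: 35 mod 7 = 0
Step 4: The knot is 7-colorable: yes

0


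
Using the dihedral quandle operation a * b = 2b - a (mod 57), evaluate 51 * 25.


51 * 25 = 2*25 - 51 mod 57
= 50 - 51 mod 57
= -1 mod 57 = 56

56


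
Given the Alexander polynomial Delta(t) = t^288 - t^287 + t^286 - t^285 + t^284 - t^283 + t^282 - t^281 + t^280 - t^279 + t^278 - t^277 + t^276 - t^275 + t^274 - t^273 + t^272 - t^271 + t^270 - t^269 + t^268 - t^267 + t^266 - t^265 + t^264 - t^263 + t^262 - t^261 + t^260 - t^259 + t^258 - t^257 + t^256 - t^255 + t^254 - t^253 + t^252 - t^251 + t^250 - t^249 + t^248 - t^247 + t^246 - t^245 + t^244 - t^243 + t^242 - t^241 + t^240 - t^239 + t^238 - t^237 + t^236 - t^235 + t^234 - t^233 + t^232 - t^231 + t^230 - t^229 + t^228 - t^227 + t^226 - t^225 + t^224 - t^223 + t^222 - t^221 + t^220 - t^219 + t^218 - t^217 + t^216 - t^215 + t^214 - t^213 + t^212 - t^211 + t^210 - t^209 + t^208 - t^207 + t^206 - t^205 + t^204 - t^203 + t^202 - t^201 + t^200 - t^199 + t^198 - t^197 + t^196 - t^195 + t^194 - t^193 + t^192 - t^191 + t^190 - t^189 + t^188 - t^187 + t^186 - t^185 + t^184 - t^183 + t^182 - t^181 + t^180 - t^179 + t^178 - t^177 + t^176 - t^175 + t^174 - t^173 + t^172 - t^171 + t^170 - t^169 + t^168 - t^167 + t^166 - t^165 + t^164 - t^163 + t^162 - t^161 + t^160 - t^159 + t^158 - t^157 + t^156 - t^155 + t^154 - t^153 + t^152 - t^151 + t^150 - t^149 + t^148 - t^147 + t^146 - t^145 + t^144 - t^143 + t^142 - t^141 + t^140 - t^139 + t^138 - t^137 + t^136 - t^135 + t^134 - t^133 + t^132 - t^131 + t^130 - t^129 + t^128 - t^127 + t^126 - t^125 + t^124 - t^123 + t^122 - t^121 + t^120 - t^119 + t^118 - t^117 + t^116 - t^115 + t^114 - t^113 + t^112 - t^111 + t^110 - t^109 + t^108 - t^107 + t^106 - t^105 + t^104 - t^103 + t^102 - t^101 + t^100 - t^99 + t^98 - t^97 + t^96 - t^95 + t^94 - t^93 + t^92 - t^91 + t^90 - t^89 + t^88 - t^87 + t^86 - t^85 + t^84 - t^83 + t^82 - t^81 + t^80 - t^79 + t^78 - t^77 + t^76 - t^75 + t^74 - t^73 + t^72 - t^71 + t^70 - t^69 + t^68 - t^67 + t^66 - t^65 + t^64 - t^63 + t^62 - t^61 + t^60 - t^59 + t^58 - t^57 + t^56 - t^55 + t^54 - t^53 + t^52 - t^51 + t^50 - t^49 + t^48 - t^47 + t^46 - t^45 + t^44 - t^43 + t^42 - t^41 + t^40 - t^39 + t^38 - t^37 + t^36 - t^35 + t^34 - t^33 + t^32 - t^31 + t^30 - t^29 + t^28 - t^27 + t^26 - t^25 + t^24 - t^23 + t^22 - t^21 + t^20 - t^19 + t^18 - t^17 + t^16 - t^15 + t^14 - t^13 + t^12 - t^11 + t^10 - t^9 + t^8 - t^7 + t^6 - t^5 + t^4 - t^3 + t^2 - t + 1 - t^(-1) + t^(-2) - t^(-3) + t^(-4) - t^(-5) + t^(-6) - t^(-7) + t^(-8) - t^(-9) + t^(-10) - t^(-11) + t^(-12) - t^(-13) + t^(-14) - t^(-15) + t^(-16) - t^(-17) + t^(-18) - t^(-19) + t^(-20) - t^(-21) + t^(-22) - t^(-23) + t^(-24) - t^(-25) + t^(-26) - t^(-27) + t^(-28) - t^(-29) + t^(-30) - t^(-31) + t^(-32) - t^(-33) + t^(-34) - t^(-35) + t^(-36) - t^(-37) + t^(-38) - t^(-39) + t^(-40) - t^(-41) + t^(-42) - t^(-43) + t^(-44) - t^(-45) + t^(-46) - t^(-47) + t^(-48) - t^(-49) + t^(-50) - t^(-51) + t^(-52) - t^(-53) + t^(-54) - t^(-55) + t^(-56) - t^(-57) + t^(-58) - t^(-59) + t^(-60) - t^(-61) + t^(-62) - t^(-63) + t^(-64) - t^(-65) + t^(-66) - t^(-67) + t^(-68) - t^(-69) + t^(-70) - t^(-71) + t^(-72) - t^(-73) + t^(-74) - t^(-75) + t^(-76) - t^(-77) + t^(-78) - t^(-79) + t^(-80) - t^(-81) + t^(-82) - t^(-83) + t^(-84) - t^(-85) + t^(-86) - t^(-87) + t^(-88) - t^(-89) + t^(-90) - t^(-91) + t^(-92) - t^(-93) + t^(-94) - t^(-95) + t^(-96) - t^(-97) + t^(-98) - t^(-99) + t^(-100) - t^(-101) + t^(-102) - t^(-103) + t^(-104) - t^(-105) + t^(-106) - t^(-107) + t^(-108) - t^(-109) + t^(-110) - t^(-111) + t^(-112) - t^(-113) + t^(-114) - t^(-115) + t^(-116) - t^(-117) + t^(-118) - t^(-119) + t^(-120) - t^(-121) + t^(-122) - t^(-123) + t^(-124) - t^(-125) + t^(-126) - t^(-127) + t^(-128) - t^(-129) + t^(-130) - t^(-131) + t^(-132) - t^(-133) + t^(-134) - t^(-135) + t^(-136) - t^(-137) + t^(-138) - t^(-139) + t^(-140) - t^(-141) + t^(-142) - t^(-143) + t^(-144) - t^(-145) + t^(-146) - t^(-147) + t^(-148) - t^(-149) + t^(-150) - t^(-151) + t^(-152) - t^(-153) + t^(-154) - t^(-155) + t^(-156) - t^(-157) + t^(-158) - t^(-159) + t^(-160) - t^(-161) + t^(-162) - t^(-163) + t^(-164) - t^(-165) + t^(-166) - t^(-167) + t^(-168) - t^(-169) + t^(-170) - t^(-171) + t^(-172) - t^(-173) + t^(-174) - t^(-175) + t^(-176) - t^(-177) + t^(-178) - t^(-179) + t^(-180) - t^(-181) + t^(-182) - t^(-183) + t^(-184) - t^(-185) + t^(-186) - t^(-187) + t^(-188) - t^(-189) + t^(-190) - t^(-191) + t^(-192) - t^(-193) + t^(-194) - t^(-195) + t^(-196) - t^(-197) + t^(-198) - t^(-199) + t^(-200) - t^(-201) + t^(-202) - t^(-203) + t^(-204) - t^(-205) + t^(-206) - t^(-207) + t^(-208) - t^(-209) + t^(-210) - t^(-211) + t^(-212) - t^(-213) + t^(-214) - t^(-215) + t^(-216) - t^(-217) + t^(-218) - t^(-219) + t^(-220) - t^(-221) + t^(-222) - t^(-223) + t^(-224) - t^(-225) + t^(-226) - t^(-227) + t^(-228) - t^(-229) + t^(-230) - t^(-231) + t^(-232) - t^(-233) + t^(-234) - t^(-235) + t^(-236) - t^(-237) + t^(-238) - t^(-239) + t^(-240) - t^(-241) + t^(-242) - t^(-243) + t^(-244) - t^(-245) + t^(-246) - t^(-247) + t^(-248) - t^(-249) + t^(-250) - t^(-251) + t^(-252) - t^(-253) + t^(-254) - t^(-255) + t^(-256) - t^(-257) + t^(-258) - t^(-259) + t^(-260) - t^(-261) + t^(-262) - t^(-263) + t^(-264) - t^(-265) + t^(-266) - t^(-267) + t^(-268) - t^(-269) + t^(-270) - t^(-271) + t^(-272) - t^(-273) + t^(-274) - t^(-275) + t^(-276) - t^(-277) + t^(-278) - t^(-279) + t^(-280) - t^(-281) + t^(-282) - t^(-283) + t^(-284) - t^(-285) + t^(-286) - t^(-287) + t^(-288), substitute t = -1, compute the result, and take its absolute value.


Step 1: The polynomial has 577 terms with alternating signs, exponents from 288 down to -288.
Step 2: Substitute t = -1. The i-th term has coefficient (-1)^i and exponent (m-i),
  so its value is (-1)^i * (-1)^(m-i) = (-1)^m = 1 for every i.
Step 3: All 577 terms equal 1, so Delta(-1) = 577 * (1) = 577
Step 4: |Delta(-1)| = 577

577
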